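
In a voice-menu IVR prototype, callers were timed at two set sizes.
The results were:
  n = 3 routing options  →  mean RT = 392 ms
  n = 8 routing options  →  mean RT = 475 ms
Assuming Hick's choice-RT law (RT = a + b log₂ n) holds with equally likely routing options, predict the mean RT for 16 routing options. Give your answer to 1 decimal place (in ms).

533.7 ms

RT is linear in log₂ n, so two points fix the line:
  b = (475 − 392) / (log₂ 8 − log₂ 3) = 83 / (3 − 1.5850) = 58.656 ms/bit
  a = 392 − 58.656 × 1.5850 = 299.033 ms
Then RT(16) = 299.033 + 58.656 × log₂ 16 = 299.033 + 58.656 × 4 ≈ 533.656 ms.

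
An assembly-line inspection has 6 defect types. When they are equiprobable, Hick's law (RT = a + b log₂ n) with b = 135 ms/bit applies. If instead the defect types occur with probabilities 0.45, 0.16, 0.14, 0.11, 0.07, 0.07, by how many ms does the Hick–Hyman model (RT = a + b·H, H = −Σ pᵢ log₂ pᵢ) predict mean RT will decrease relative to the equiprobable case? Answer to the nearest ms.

The RT saving is b·ΔH. Equiprobable H₀ = log₂(6) = 2.5850 bits; with the given probabilities H = 2.2259 bits.
b·(H₀ − H) = 135 × (2.5850 − 2.2259) = 48.47 ms.

48 ms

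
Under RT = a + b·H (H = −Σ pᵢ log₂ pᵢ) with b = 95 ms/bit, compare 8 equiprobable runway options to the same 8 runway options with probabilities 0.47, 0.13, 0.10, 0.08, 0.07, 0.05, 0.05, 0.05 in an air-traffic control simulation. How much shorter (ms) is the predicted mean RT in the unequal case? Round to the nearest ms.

54 ms

The RT saving is b·ΔH. Equiprobable H₀ = log₂(8) = 3.0000 bits; with the given probabilities H = 2.4351 bits.
b·(H₀ − H) = 95 × (3.0000 − 2.4351) = 53.66 ms.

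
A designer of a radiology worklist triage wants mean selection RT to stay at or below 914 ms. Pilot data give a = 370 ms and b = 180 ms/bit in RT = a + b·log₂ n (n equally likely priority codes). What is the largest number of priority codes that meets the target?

Information budget: (914 − 370)/180 = 3.0222 bits, so n ≤ 2^3.0222 = 8.124 → at most 8.

8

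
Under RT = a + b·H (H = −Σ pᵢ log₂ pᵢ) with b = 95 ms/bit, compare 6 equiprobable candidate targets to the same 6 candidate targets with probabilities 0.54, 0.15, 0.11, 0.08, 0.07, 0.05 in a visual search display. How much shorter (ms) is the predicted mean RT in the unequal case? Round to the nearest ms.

The RT saving is b·ΔH. Equiprobable H₀ = log₂(6) = 2.5850 bits; with the given probabilities H = 2.0170 bits.
b·(H₀ − H) = 95 × (2.5850 − 2.0170) = 53.95 ms.

54 ms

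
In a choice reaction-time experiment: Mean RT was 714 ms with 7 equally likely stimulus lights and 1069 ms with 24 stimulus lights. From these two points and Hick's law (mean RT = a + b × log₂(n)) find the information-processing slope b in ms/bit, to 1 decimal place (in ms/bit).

199.7 ms/bit

The slope on a log₂ axis is (1069 − 714) / (4.5850 − 2.8074) = 199.707 ms/bit.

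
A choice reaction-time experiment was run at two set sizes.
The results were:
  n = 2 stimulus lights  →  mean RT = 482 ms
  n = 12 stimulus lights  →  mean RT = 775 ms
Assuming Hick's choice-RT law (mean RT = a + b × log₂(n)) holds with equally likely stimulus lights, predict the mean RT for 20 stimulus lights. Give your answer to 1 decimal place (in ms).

858.5 ms

RT is linear in log₂ n, so two points fix the line:
  b = (775 − 482) / (log₂ 12 − log₂ 2) = 293 / (3.5850 − 1) = 113.348 ms/bit
  a = 482 − 113.348 × 1 = 368.652 ms
Then RT(20) = 368.652 + 113.348 × log₂ 20 = 368.652 + 113.348 × 4.3219 ≈ 858.533 ms.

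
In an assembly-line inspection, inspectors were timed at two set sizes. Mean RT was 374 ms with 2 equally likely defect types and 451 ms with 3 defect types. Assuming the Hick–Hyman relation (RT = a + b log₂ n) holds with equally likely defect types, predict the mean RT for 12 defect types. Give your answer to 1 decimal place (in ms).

Fit slope and intercept:
  b = (451 − 374) / (log₂ 3 − log₂ 2) = 77 / (1.5850 − 1) = 131.632 ms/bit
  a = 374 − 131.632 × 1 = 242.368 ms
Then RT(12) = 242.368 + 131.632 × log₂ 12 = 242.368 + 131.632 × 3.5850 ≈ 714.265 ms.

714.3 ms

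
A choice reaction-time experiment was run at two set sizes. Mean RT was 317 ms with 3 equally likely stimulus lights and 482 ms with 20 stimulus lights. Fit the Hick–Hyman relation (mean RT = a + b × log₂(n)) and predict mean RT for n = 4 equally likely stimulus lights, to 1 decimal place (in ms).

342.0 ms

With log₂ n on the abscissa the relation is linear; from the two conditions:
  b = (482 − 317) / (log₂ 20 − log₂ 3) = 165 / (4.3219 − 1.5850) = 60.286 ms/bit
  a = 317 − 60.286 × 1.5850 = 221.449 ms
Then RT(4) = 221.449 + 60.286 × log₂ 4 = 221.449 + 60.286 × 2 ≈ 342.021 ms.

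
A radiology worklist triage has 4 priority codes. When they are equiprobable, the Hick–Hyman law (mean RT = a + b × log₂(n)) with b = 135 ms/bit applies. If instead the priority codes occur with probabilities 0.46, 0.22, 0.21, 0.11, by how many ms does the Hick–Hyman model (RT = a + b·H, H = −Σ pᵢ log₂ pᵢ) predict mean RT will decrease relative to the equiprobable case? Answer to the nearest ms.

Equiprobable entropy H₀ = log₂ 4 = 2.0000 bits.
Skewed entropy H = −Σ pᵢ log₂ pᵢ = 1.8190 bits.
ΔRT = b·(H₀ − H) = 135 × 0.1810 = 24.43 ms.

24 ms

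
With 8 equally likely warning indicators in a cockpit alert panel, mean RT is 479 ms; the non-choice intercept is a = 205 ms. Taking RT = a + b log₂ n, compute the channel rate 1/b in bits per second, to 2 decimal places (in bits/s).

Choice component = 479 − 205 = 274 ms over log₂(8) = 3 bits.
b = 274 / 3 = 91.333 ms/bit, so 1/b = 10.949 bits/s.

10.95 bits/s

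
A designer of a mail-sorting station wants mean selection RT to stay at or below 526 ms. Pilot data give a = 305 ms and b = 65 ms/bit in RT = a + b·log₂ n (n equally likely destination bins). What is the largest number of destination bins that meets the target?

Information budget: (526 − 305)/65 = 3.4000 bits, so n ≤ 2^3.4000 = 10.556 → at most 10.

10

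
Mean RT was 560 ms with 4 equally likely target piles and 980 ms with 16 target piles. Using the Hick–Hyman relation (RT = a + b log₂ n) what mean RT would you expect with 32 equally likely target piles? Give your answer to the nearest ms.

With log₂ n on the abscissa the relation is linear; from the two conditions:
  b = (980 − 560) / (log₂ 16 − log₂ 4) = 420 / (4 − 2) = 210 ms/bit
  a = 560 − 210 × 2 = 140 ms
Then RT(32) = 140 + 210 × log₂ 32 = 140 + 210 × 5 ≈ 1190.000 ms.

1190 ms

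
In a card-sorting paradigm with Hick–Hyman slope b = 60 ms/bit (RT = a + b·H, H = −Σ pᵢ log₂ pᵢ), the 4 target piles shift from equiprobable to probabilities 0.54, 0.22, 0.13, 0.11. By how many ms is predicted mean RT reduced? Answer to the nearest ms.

18 ms

The RT saving is b·ΔH. Equiprobable H₀ = log₂(4) = 2.0000 bits; with the given probabilities H = 1.6935 bits.
b·(H₀ − H) = 60 × (2.0000 − 1.6935) = 18.39 ms.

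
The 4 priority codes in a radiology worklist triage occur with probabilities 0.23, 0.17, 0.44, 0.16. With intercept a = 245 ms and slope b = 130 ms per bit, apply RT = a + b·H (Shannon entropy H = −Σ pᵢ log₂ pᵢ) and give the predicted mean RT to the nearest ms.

Entropy contributions −pᵢ log₂ pᵢ: 0.4877, 0.4346, 0.5211, 0.4230; sum H = 1.8664 bits.
RT = a + bH = 245 + 130·1.8664 = 487.63 ms.

488 ms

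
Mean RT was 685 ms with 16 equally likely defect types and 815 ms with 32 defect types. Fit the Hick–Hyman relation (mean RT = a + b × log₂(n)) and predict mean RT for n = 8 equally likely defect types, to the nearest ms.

555 ms

With log₂ n on the abscissa the relation is linear; from the two conditions:
  b = (815 − 685) / (log₂ 32 − log₂ 16) = 130 / (5 − 4) = 130 ms/bit
  a = 685 − 130 × 4 = 165 ms
Then RT(8) = 165 + 130 × log₂ 8 = 165 + 130 × 3 ≈ 555.000 ms.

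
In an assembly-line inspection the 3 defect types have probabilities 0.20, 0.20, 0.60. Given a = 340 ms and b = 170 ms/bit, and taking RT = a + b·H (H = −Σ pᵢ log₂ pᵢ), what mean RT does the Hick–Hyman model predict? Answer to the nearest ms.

573 ms

Entropy contributions −pᵢ log₂ pᵢ: 0.4644, 0.4644, 0.4422; sum H = 1.3710 bits.
RT = a + bH = 340 + 170·1.3710 = 573.06 ms.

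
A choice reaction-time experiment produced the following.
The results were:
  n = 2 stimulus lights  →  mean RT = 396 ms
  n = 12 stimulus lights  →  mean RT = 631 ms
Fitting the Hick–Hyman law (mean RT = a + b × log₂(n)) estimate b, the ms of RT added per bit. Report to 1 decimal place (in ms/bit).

Slope: b = (631 − 396) / (log₂ 12 − log₂ 2) = 235/2.5850 = 90.910 ms/bit.

90.9 ms/bit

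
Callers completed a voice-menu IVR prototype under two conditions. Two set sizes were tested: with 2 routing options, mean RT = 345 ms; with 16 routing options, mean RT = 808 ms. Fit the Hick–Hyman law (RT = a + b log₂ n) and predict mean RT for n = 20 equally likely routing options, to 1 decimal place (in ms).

857.7 ms

Solve the two-equation system in a and b:
  b = (808 − 345) / (log₂ 16 − log₂ 2) = 463 / (4 − 1) = 154.333 ms/bit
  a = 345 − 154.333 × 1 = 190.667 ms
Then RT(20) = 190.667 + 154.333 × log₂ 20 = 190.667 + 154.333 × 4.3219 ≈ 857.684 ms.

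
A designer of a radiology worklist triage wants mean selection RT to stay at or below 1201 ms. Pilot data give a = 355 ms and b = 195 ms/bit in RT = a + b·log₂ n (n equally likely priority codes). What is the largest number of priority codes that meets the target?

20

Set 355 + 195·log₂ n ≤ 1201 → log₂ n ≤ (1201 − 355)/195 = 4.3385.
So n ≤ 2^4.3385 = 20.231; the largest integer n is 20.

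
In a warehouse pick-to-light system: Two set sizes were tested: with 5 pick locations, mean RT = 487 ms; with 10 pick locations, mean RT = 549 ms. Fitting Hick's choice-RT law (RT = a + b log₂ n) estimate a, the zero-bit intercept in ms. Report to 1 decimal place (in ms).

343.0 ms

b = (RT₂ − RT₁)/(log₂ n₂ − log₂ n₁) = (549 − 487)/(3.3219 − 2.3219) = 62.000 ms/bit.
a = RT₁ − b·log₂ n₁ = 487 − 62.000 × 2.3219 = 343.040 ms.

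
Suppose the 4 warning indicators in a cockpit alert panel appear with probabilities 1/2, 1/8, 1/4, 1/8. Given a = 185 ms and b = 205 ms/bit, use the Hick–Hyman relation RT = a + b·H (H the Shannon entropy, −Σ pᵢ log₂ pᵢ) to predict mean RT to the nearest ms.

Each term −pᵢ log₂ pᵢ: 0.5·1 + 0.125·3 + 0.25·2 + 0.125·3; summed, H = 1.750 bits.
Mean RT = a + bH = 185 + 205·1.750 = 543.75 ms.

544 ms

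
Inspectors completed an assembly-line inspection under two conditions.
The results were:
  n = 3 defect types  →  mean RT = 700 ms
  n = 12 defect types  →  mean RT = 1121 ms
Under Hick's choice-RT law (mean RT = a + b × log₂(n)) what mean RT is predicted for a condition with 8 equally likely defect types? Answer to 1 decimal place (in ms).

997.9 ms

With log₂ n on the abscissa the relation is linear; from the two conditions:
  b = (1121 − 700) / (log₂ 12 − log₂ 3) = 421 / (3.5850 − 1.5850) = 210.500 ms/bit
  a = 700 − 210.500 × 1.5850 = 366.365 ms
Then RT(8) = 366.365 + 210.500 × log₂ 8 = 366.365 + 210.500 × 3 ≈ 997.865 ms.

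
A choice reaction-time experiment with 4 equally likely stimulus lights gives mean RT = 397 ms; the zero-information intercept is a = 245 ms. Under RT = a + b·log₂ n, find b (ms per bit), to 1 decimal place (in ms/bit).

b = (397 − 245) / log₂(4) = 152 / 2 = 76.000 ms/bit.

76.0 ms/bit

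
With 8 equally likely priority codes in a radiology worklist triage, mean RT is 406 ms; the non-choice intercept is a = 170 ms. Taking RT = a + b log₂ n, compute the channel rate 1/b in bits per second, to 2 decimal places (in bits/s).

12.71 bits/s

Choice component = 406 − 170 = 236 ms over log₂(8) = 3 bits.
b = 236 / 3 = 78.667 ms/bit, so 1/b = 12.712 bits/s.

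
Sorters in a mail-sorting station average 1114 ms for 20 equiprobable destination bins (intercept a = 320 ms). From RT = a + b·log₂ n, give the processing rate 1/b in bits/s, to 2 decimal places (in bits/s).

5.44 bits/s

b = (1114 − 320)/log₂ 20 = 794/4.3219 = 183.714 ms per bit = 0.18371 s/bit; the reciprocal is 5.443 bits/s.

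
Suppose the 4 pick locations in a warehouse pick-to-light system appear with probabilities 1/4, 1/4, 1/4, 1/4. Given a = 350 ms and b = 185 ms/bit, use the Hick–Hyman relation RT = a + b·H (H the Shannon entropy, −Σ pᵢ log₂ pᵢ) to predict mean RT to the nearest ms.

720 ms

H = −Σ pᵢ log₂ pᵢ = 0.25·2 + 0.25·2 + 0.25·2 + 0.25·2 = 2.000 bits.
RT = 350 + 185 × 2.000 = 720.00 ms.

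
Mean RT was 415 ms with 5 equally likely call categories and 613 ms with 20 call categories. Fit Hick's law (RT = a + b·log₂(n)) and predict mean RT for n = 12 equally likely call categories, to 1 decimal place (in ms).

540.0 ms

Fit slope and intercept:
  b = (613 − 415) / (log₂ 20 − log₂ 5) = 198 / (4.3219 − 2.3219) = 99.000 ms/bit
  a = 415 − 99.000 × 2.3219 = 185.129 ms
Then RT(12) = 185.129 + 99.000 × log₂ 12 = 185.129 + 99.000 × 3.5850 ≈ 540.040 ms.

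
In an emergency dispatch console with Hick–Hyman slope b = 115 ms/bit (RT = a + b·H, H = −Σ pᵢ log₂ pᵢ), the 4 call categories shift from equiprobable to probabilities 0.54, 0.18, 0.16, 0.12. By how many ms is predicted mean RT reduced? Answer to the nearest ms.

Equiprobable entropy H₀ = log₂ 4 = 2.0000 bits.
Skewed entropy H = −Σ pᵢ log₂ pᵢ = 1.7154 bits.
ΔRT = b·(H₀ − H) = 115 × 0.2846 = 32.72 ms.

33 ms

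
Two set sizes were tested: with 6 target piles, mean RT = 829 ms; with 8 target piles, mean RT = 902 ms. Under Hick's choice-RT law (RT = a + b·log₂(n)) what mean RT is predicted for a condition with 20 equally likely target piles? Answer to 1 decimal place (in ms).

1134.5 ms

Solve the two-equation system in a and b:
  b = (902 − 829) / (log₂ 8 − log₂ 6) = 73 / (3 − 2.5850) = 175.888 ms/bit
  a = 829 − 175.888 × 2.5850 = 374.337 ms
Then RT(20) = 374.337 + 175.888 × log₂ 20 = 374.337 + 175.888 × 4.3219 ≈ 1134.511 ms.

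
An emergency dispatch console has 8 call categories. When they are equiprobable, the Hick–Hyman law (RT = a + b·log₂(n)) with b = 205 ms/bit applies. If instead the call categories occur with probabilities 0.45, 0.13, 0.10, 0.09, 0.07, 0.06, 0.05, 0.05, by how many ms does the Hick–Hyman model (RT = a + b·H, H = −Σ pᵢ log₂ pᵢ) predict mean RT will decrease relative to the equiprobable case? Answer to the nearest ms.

105 ms

The RT saving is b·ΔH. Equiprobable H₀ = log₂(8) = 3.0000 bits; with the given probabilities H = 2.4902 bits.
b·(H₀ − H) = 205 × (3.0000 − 2.4902) = 104.51 ms.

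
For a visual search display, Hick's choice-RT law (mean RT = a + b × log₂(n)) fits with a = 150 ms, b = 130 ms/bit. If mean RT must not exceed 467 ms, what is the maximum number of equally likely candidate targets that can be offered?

130·log₂ n ≤ 467 − 150 = 317, giving log₂ n ≤ 2.4385 and n ≤ 5.421. The largest whole number is 5.

5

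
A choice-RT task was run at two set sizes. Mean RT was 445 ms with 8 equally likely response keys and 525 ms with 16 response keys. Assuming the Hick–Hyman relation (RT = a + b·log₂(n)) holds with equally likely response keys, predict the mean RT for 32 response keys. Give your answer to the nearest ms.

RT is linear in log₂ n, so two points fix the line:
  b = (525 − 445) / (log₂ 16 − log₂ 8) = 80 / (4 − 3) = 80 ms/bit
  a = 445 − 80 × 3 = 205 ms
Then RT(32) = 205 + 80 × log₂ 32 = 205 + 80 × 5 ≈ 605.000 ms.

605 ms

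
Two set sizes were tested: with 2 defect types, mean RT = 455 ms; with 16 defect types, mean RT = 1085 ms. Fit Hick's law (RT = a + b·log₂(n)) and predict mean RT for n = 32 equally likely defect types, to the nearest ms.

With log₂ n on the abscissa the relation is linear; from the two conditions:
  b = (1085 − 455) / (log₂ 16 − log₂ 2) = 630 / (4 − 1) = 210 ms/bit
  a = 455 − 210 × 1 = 245 ms
Then RT(32) = 245 + 210 × log₂ 32 = 245 + 210 × 5 ≈ 1295.000 ms.

1295 ms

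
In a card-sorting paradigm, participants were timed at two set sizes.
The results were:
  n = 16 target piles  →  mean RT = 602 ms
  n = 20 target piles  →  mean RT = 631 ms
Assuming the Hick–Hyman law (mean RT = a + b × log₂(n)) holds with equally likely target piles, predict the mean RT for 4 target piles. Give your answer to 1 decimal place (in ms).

421.8 ms

With log₂ n on the abscissa the relation is linear; from the two conditions:
  b = (631 − 602) / (log₂ 20 − log₂ 16) = 29 / (4.3219 − 4) = 90.082 ms/bit
  a = 602 − 90.082 × 4 = 241.671 ms
Then RT(4) = 241.671 + 90.082 × log₂ 4 = 241.671 + 90.082 × 2 ≈ 421.836 ms.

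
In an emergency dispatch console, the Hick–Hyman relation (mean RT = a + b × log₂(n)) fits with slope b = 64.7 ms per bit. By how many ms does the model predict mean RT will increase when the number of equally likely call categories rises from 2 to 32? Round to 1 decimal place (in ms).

258.8 ms

Only the slope matters, since a is common to both: ΔRT = b·log₂(n₂/n₁).
log₂(32) − log₂(2) = log₂(32/2) = log₂(16) = 4.
ΔRT = 64.7 × 4.0000 = 258.800 ms.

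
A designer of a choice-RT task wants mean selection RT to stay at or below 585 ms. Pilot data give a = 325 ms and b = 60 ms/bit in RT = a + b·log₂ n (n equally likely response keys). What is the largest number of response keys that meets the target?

Information budget: (585 − 325)/60 = 4.3333 bits, so n ≤ 2^4.3333 = 20.159 → at most 20.

20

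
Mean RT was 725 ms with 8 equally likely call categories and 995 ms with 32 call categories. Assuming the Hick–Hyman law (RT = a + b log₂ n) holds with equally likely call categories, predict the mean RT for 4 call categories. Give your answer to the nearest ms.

590 ms

RT is linear in log₂ n, so two points fix the line:
  b = (995 − 725) / (log₂ 32 − log₂ 8) = 270 / (5 − 3) = 135 ms/bit
  a = 725 − 135 × 3 = 320 ms
Then RT(4) = 320 + 135 × log₂ 4 = 320 + 135 × 2 ≈ 590.000 ms.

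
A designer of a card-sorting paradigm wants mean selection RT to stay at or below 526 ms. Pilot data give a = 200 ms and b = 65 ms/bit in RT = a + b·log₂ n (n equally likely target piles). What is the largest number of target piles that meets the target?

Set 200 + 65·log₂ n ≤ 526 → log₂ n ≤ (526 − 200)/65 = 5.0154.
So n ≤ 2^5.0154 = 32.343; the largest integer n is 32.

32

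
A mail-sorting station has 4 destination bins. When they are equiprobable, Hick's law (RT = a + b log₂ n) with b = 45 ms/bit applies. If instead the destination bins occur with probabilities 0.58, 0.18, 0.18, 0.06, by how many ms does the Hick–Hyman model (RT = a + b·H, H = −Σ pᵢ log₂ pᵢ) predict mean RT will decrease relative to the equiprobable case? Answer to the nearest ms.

18 ms

The RT saving is b·ΔH. Equiprobable H₀ = log₂(4) = 2.0000 bits; with the given probabilities H = 1.5900 bits.
b·(H₀ − H) = 45 × (2.0000 − 1.5900) = 18.45 ms.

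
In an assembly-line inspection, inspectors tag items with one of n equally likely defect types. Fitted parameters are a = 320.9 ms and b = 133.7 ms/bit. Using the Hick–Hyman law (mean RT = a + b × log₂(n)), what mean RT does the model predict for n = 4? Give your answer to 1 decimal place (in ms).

588.3 ms

log₂(4) = 2 bits, so RT = 320.9 + 133.7 × 2 ≈ 588.300 ms.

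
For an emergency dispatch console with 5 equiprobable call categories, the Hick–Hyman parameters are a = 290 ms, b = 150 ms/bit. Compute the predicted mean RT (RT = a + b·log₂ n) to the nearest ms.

log₂(5) = 2.3219 bits, so RT = 290 + 150 × 2.3219 ≈ 638.289 ms.

638 ms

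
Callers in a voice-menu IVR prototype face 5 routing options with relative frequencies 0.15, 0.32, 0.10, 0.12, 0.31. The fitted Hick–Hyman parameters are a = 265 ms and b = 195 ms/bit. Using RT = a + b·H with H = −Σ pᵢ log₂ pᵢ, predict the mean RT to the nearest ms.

Entropy contributions −pᵢ log₂ pᵢ: 0.4105, 0.5260, 0.3322, 0.3671, 0.5238; sum H = 2.1596 bits.
RT = a + bH = 265 + 195·2.1596 = 686.13 ms.

686 ms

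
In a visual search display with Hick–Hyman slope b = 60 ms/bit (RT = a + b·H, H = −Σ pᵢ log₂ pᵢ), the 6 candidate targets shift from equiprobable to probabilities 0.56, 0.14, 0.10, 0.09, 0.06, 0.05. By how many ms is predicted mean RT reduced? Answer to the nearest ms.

Equiprobable entropy H₀ = log₂ 6 = 2.5850 bits.
Skewed entropy H = −Σ pᵢ log₂ pᵢ = 1.9700 bits.
ΔRT = b·(H₀ − H) = 60 × 0.6149 = 36.90 ms.

37 ms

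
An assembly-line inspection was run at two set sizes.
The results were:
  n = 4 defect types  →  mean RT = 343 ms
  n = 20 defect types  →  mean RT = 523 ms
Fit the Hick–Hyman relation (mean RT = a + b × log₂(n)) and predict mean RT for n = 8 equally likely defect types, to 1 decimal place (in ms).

RT is linear in log₂ n, so two points fix the line:
  b = (523 − 343) / (log₂ 20 − log₂ 4) = 180 / (4.3219 − 2) = 77.522 ms/bit
  a = 343 − 77.522 × 2 = 187.956 ms
Then RT(8) = 187.956 + 77.522 × log₂ 8 = 187.956 + 77.522 × 3 ≈ 420.522 ms.

420.5 ms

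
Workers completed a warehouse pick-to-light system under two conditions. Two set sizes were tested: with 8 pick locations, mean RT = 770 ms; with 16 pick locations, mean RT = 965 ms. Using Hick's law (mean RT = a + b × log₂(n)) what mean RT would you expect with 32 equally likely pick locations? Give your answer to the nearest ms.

1160 ms

Solve the two-equation system in a and b:
  b = (965 − 770) / (log₂ 16 − log₂ 8) = 195 / (4 − 3) = 195 ms/bit
  a = 770 − 195 × 3 = 185 ms
Then RT(32) = 185 + 195 × log₂ 32 = 185 + 195 × 5 ≈ 1160.000 ms.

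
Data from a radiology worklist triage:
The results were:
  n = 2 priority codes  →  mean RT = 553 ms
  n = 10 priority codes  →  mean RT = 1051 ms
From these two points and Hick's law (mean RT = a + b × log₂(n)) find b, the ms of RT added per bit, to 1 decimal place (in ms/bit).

Slope: b = (1051 − 553) / (log₂ 10 − log₂ 2) = 498/2.3219 = 214.477 ms/bit.

214.5 ms/bit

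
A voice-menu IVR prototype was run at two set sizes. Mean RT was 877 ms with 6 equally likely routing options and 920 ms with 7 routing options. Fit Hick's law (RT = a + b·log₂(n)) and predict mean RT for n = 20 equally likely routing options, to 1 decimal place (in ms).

1212.8 ms

RT is linear in log₂ n, so two points fix the line:
  b = (920 − 877) / (log₂ 7 − log₂ 6) = 43 / (2.8074 − 2.5850) = 193.352 ms/bit
  a = 877 − 193.352 × 2.5850 = 377.193 ms
Then RT(20) = 377.193 + 193.352 × log₂ 20 = 377.193 + 193.352 × 4.3219 ≈ 1212.846 ms.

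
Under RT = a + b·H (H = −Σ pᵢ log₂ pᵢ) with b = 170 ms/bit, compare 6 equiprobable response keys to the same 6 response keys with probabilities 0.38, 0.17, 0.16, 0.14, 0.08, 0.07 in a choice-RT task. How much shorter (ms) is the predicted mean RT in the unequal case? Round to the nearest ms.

41 ms

Equiprobable entropy H₀ = log₂ 6 = 2.5850 bits.
Skewed entropy H = −Σ pᵢ log₂ pᵢ = 2.3452 bits.
ΔRT = b·(H₀ − H) = 170 × 0.2397 = 40.75 ms.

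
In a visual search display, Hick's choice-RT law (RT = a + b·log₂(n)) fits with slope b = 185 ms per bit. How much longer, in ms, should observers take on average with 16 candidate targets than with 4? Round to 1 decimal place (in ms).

370.0 ms

ΔRT = (a + b log₂ n₂) − (a + b log₂ n₁) = b·(log₂ n₂ − log₂ n₁).
log₂(16) − log₂(4) = log₂(16/4) = log₂(4) = 2.
ΔRT = 185 × 2.0000 = 370.000 ms.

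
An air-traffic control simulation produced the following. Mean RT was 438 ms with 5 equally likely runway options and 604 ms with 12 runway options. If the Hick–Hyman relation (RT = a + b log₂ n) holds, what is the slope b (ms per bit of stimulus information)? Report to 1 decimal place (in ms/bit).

Slope: b = (604 − 438) / (log₂ 12 − log₂ 5) = 166/1.2630 = 131.430 ms/bit.

131.4 ms/bit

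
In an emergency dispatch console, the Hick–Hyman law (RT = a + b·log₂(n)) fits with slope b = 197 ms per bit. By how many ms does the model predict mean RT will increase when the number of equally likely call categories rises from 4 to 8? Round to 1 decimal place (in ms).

197.0 ms

ΔRT = (a + b log₂ n₂) − (a + b log₂ n₁) = b·(log₂ n₂ − log₂ n₁).
log₂(8) − log₂(4) = log₂(8/4) = log₂(2) = 1.
ΔRT = 197 × 1.0000 = 197.000 ms.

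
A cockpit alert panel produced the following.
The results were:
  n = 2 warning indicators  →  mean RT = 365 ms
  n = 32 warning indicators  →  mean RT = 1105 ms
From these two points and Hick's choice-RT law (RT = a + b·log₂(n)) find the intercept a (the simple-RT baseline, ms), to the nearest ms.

The slope on a log₂ axis is (1105 − 365) / (5 − 1) = 185 ms/bit.
Intercept: a = 365 − 185·log₂(2) = 180.000 ms.

180 ms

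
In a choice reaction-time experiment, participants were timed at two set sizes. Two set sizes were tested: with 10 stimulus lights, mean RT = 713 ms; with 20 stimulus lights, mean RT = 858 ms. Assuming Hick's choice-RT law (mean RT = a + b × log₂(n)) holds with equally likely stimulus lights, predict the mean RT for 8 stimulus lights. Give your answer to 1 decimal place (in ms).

RT is linear in log₂ n, so two points fix the line:
  b = (858 − 713) / (log₂ 20 − log₂ 10) = 145 / (4.3219 − 3.3219) = 145.000 ms/bit
  a = 713 − 145.000 × 3.3219 = 231.320 ms
Then RT(8) = 231.320 + 145.000 × log₂ 8 = 231.320 + 145.000 × 3 ≈ 666.320 ms.

666.3 ms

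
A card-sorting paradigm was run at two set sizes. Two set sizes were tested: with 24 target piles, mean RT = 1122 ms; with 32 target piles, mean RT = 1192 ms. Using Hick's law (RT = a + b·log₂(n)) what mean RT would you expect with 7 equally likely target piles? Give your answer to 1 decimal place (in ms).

Solve the two-equation system in a and b:
  b = (1192 − 1122) / (log₂ 32 − log₂ 24) = 70 / (5 − 4.5850) = 168.659 ms/bit
  a = 1122 − 168.659 × 4.5850 = 348.703 ms
Then RT(7) = 348.703 + 168.659 × log₂ 7 = 348.703 + 168.659 × 2.8074 ≈ 822.190 ms.

822.2 ms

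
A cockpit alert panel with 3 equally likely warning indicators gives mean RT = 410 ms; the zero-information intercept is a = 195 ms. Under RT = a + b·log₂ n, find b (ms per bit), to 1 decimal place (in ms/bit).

135.6 ms/bit

3 alternatives carry log₂ 3 = 1.5850 bits; the choice cost is 410 − 195 = 215 ms, so b = 215/1.5850 = 135.650 ms/bit.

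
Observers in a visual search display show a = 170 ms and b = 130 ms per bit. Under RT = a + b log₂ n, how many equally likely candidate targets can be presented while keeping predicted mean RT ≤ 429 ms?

Set 170 + 130·log₂ n ≤ 429 → log₂ n ≤ (429 − 170)/130 = 1.9923.
So n ≤ 2^1.9923 = 3.979; the largest integer n is 3.

3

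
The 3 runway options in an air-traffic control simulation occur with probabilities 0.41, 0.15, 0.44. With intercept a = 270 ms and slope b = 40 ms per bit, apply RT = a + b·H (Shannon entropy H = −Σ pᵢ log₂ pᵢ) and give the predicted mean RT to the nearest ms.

H = 0.41·log₂(1/0.41) + 0.15·log₂(1/0.15) + 0.44·log₂(1/0.44) = 1.4591 bits.
RT = 270 + 40 × 1.4591 = 328.36 ms.

328 ms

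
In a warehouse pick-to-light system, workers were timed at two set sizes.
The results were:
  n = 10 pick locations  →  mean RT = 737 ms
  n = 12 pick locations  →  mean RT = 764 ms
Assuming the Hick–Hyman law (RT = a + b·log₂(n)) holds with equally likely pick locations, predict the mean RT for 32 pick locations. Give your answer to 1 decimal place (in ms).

RT is linear in log₂ n, so two points fix the line:
  b = (764 − 737) / (log₂ 12 − log₂ 10) = 27 / (3.5850 − 3.3219) = 102.648 ms/bit
  a = 737 − 102.648 × 3.3219 = 396.010 ms
Then RT(32) = 396.010 + 102.648 × log₂ 32 = 396.010 + 102.648 × 5 ≈ 909.251 ms.

909.3 ms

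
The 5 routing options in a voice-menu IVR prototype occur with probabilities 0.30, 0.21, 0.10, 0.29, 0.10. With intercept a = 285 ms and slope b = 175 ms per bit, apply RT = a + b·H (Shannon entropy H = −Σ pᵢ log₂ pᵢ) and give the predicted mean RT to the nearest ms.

666 ms

Entropy contributions −pᵢ log₂ pᵢ: 0.5211, 0.4728, 0.3322, 0.5179, 0.3322; sum H = 2.1762 bits.
RT = a + bH = 285 + 175·2.1762 = 665.84 ms.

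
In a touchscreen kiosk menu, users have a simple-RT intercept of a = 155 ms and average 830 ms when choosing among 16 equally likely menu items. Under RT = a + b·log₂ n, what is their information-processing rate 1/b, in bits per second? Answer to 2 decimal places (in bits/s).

b = (830 − 155)/log₂ 16 = 675/4 = 168.750 ms per bit = 0.16875 s/bit; the reciprocal is 5.926 bits/s.

5.93 bits/s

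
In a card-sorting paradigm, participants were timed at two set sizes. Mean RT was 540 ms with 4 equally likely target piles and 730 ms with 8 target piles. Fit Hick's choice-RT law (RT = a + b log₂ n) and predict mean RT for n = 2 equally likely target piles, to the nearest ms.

Fit slope and intercept:
  b = (730 − 540) / (log₂ 8 − log₂ 4) = 190 / (3 − 2) = 190 ms/bit
  a = 540 − 190 × 2 = 160 ms
Then RT(2) = 160 + 190 × log₂ 2 = 160 + 190 × 1 ≈ 350.000 ms.

350 ms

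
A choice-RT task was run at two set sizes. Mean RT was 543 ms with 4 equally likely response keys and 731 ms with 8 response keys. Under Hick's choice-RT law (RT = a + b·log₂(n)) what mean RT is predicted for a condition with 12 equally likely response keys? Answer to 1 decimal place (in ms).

841.0 ms

RT is linear in log₂ n, so two points fix the line:
  b = (731 − 543) / (log₂ 8 − log₂ 4) = 188 / (3 − 2) = 188.000 ms/bit
  a = 543 − 188.000 × 2 = 167.000 ms
Then RT(12) = 167.000 + 188.000 × log₂ 12 = 167.000 + 188.000 × 3.5850 ≈ 840.973 ms.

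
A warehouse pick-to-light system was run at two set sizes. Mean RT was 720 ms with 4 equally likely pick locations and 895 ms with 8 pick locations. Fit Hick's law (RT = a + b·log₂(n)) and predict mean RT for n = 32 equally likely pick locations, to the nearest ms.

1245 ms

RT is linear in log₂ n, so two points fix the line:
  b = (895 − 720) / (log₂ 8 − log₂ 4) = 175 / (3 − 2) = 175 ms/bit
  a = 720 − 175 × 2 = 370 ms
Then RT(32) = 370 + 175 × log₂ 32 = 370 + 175 × 5 ≈ 1245.000 ms.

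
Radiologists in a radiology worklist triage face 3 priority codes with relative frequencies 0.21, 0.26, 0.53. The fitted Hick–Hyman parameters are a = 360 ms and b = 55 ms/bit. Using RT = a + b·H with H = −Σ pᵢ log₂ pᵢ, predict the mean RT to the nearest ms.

440 ms

H = 0.21·log₂(1/0.21) + 0.26·log₂(1/0.26) + 0.53·log₂(1/0.53) = 1.4636 bits.
RT = 360 + 55 × 1.4636 = 440.50 ms.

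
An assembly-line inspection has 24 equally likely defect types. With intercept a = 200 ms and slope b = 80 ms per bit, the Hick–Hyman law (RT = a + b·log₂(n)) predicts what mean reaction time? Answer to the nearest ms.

log₂(24) = 4.5850 bits, so RT = 200 + 80 × 4.5850 ≈ 566.797 ms.

567 ms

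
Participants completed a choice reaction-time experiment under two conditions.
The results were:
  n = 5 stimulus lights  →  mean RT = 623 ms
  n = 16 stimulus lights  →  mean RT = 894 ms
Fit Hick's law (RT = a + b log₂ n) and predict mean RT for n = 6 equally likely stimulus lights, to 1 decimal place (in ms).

Solve the two-equation system in a and b:
  b = (894 − 623) / (log₂ 16 − log₂ 5) = 271 / (4 − 2.3219) = 161.495 ms/bit
  a = 623 − 161.495 × 2.3219 = 248.021 ms
Then RT(6) = 248.021 + 161.495 × log₂ 6 = 248.021 + 161.495 × 2.5850 ≈ 665.479 ms.

665.5 ms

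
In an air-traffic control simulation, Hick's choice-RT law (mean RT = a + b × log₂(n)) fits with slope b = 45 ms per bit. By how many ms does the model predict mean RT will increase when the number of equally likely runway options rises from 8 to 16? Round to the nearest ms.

45 ms

Only the slope matters, since a is common to both: ΔRT = b·log₂(n₂/n₁).
log₂(16) − log₂(8) = log₂(16/8) = log₂(2) = 1.
ΔRT = 45 × 1.0000 = 45.000 ms.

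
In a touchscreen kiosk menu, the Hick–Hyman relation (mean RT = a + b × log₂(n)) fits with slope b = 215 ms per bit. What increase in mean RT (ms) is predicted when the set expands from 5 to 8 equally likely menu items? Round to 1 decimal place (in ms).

ΔRT = (a + b log₂ n₂) − (a + b log₂ n₁) = b·(log₂ n₂ − log₂ n₁).
log₂(8) − log₂(5) = 3 − 2.3219 = 0.6781.
ΔRT = 215 × 0.6781 = 145.785 ms.

145.8 ms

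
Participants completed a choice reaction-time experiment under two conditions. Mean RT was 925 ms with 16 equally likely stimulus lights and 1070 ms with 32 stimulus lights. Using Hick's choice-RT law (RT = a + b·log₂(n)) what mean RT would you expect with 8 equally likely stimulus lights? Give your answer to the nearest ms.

780 ms

With log₂ n on the abscissa the relation is linear; from the two conditions:
  b = (1070 − 925) / (log₂ 32 − log₂ 16) = 145 / (5 − 4) = 145 ms/bit
  a = 925 − 145 × 4 = 345 ms
Then RT(8) = 345 + 145 × log₂ 8 = 345 + 145 × 3 ≈ 780.000 ms.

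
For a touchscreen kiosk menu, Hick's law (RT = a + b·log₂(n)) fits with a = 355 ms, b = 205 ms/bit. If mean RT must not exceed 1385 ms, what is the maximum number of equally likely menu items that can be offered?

32

Information budget: (1385 − 355)/205 = 5.0244 bits, so n ≤ 2^5.0244 = 32.546 → at most 32.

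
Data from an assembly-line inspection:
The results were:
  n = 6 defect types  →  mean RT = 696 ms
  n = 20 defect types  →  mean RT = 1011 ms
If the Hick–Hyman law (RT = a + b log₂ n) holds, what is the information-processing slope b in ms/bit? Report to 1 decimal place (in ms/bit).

181.4 ms/bit

Slope: b = (1011 − 696) / (log₂ 20 − log₂ 6) = 315/1.7370 = 181.351 ms/bit.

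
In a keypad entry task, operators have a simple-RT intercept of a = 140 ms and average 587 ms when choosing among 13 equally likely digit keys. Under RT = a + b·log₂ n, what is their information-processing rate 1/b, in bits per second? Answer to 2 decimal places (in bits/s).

8.28 bits/s

Choice component = 587 − 140 = 447 ms over log₂(13) = 3.7004 bits.
b = 447 / 3.7004 = 120.796 ms/bit, so 1/b = 8.278 bits/s.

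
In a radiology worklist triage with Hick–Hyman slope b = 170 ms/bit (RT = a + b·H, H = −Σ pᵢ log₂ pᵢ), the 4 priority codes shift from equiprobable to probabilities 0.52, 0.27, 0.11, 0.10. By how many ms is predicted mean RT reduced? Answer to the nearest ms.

54 ms

The RT saving is b·ΔH. Equiprobable H₀ = log₂(4) = 2.0000 bits; with the given probabilities H = 1.6831 bits.
b·(H₀ − H) = 170 × (2.0000 − 1.6831) = 53.88 ms.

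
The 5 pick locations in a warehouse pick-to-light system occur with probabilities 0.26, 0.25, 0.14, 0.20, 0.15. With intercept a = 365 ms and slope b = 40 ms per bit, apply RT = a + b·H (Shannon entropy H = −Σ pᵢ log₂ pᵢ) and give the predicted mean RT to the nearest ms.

Entropy contributions −pᵢ log₂ pᵢ: 0.5053, 0.5000, 0.3971, 0.4644, 0.4105; sum H = 2.2773 bits.
RT = a + bH = 365 + 40·2.2773 = 456.09 ms.

456 ms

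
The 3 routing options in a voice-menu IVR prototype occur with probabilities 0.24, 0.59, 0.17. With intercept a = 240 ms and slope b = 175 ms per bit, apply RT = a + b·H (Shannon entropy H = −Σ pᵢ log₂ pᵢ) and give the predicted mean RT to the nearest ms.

481 ms

H = 0.24·log₂(1/0.24) + 0.59·log₂(1/0.59) + 0.17·log₂(1/0.17) = 1.3778 bits.
RT = 240 + 175 × 1.3778 = 481.12 ms.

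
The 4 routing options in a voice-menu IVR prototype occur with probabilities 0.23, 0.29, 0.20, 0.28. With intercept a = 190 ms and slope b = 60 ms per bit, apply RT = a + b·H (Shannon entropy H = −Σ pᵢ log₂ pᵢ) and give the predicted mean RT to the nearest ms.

H = 0.23·log₂(1/0.23) + 0.29·log₂(1/0.29) + 0.20·log₂(1/0.20) + 0.28·log₂(1/0.28) = 1.9842 bits.
RT = 190 + 60 × 1.9842 = 309.05 ms.

309 ms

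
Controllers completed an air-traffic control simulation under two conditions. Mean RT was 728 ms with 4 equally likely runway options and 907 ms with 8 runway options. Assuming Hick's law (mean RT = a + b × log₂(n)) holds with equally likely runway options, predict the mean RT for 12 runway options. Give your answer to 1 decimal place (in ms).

1011.7 ms

Fit slope and intercept:
  b = (907 − 728) / (log₂ 8 − log₂ 4) = 179 / (3 − 2) = 179.000 ms/bit
  a = 728 − 179.000 × 2 = 370.000 ms
Then RT(12) = 370.000 + 179.000 × log₂ 12 = 370.000 + 179.000 × 3.5850 ≈ 1011.708 ms.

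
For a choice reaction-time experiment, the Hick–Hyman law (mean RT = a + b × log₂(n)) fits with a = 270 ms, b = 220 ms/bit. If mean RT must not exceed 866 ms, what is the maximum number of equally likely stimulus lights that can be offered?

6

Information budget: (866 − 270)/220 = 2.7091 bits, so n ≤ 2^2.7091 = 6.539 → at most 6.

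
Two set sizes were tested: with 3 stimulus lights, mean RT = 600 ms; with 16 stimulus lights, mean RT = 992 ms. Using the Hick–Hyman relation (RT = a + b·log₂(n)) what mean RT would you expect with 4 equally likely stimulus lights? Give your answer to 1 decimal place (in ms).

667.4 ms

With log₂ n on the abscissa the relation is linear; from the two conditions:
  b = (992 − 600) / (log₂ 16 − log₂ 3) = 392 / (4 − 1.5850) = 162.316 ms/bit
  a = 600 − 162.316 × 1.5850 = 342.735 ms
Then RT(4) = 342.735 + 162.316 × log₂ 4 = 342.735 + 162.316 × 2 ≈ 667.367 ms.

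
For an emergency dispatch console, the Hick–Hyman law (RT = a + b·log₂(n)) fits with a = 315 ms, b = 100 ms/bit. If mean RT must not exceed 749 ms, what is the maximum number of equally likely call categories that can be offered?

Set 315 + 100·log₂ n ≤ 749 → log₂ n ≤ (749 − 315)/100 = 4.3400.
So n ≤ 2^4.3400 = 20.252; the largest integer n is 20.

20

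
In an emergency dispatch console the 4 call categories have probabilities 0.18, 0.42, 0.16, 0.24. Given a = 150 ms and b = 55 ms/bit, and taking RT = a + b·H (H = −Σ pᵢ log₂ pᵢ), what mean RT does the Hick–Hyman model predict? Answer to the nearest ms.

Entropy contributions −pᵢ log₂ pᵢ: 0.4453, 0.5256, 0.4230, 0.4941; sum H = 1.8881 bits.
RT = a + bH = 150 + 55·1.8881 = 253.85 ms.

254 ms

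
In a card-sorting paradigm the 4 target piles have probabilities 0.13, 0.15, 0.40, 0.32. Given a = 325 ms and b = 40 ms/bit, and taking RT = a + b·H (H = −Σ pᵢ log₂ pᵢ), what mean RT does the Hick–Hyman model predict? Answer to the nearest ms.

Entropy contributions −pᵢ log₂ pᵢ: 0.3826, 0.4105, 0.5288, 0.5260; sum H = 1.8480 bits.
RT = a + bH = 325 + 40·1.8480 = 398.92 ms.

399 ms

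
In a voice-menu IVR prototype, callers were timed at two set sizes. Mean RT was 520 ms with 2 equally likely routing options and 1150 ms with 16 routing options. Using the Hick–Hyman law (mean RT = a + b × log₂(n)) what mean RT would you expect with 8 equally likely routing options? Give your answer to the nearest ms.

940 ms

Solve the two-equation system in a and b:
  b = (1150 − 520) / (log₂ 16 − log₂ 2) = 630 / (4 − 1) = 210 ms/bit
  a = 520 − 210 × 1 = 310 ms
Then RT(8) = 310 + 210 × log₂ 8 = 310 + 210 × 3 ≈ 940.000 ms.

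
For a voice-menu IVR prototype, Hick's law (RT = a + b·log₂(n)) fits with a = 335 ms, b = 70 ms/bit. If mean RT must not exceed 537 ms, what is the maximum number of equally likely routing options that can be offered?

7

70·log₂ n ≤ 537 − 335 = 202, giving log₂ n ≤ 2.8857 and n ≤ 7.391. The largest whole number is 7.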